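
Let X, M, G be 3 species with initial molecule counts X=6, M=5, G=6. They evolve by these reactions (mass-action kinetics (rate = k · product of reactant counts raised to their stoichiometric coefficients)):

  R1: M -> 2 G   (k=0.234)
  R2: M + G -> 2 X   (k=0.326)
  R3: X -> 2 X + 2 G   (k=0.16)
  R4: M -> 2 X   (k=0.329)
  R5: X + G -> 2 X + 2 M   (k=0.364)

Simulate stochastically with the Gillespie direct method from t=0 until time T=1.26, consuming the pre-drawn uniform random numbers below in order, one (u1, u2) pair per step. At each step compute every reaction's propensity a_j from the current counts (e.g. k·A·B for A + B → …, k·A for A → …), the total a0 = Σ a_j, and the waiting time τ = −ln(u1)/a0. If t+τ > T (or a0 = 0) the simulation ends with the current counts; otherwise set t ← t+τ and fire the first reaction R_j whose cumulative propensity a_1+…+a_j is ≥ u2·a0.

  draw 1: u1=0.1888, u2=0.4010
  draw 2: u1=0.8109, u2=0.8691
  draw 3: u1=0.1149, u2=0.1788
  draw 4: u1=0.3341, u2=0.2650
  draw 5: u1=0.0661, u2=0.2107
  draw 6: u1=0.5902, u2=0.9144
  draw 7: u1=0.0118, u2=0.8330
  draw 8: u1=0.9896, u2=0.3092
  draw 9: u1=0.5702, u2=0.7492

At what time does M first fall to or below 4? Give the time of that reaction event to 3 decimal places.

t=0.000: X=6 M=5 G=6
Draw 1: a1=1.170, a2=9.780, a3=0.960, a4=1.645, a5=13.104, a0=26.659; τ=−ln(0.1888)/26.659=0.063 → t=0.063; u2·a0=0.4010·26.659=10.690; a1=1.170 < 10.690 ≤ a1+a2=10.950 → R2 fires; X=8 M=4 G=5
Draw 2: a1=0.936, a2=6.520, a3=1.280, a4=1.316, a5=14.560, a0=24.612; τ=−ln(0.8109)/24.612=0.009 → t=0.071; u2·a0=0.8691·24.612=21.390; a1+…+a4=10.052 < 21.390 ≤ a1+…+a5=24.612 → R5 fires; X=9 M=6 G=4
Draw 3: a1=1.404, a2=7.824, a3=1.440, a4=1.974, a5=13.104, a0=25.746; τ=−ln(0.1149)/25.746=0.084 → t=0.155; u2·a0=0.1788·25.746=4.603; a1=1.404 < 4.603 ≤ a1+a2=9.228 → R2 fires; X=11 M=5 G=3
Draw 4: a1=1.170, a2=4.890, a3=1.760, a4=1.645, a5=12.012, a0=21.477; τ=−ln(0.3341)/21.477=0.051 → t=0.206; u2·a0=0.2650·21.477=5.691; a1=1.170 < 5.691 ≤ a1+a2=6.060 → R2 fires; X=13 M=4 G=2
Draw 5: a1=0.936, a2=2.608, a3=2.080, a4=1.316, a5=9.464, a0=16.404; τ=−ln(0.0661)/16.404=0.166 → t=0.372; u2·a0=0.2107·16.404=3.456; a1=0.936 < 3.456 ≤ a1+a2=3.544 → R2 fires; X=15 M=3 G=1
Draw 6: a1=0.702, a2=0.978, a3=2.400, a4=0.987, a5=5.460, a0=10.527; τ=−ln(0.5902)/10.527=0.050 → t=0.422; u2·a0=0.9144·10.527=9.626; a1+…+a4=5.067 < 9.626 ≤ a1+…+a5=10.527 → R5 fires; X=16 M=5 G=0
Draw 7: a1=1.170, a2=0.000, a3=2.560, a4=1.645, a5=0.000, a0=5.375; τ=−ln(0.0118)/5.375=0.826 → t=1.248; u2·a0=0.8330·5.375=4.477; a1+…+a3=3.730 < 4.477 ≤ a1+…+a4=5.375 → R4 fires; X=18 M=4 G=0
Draw 8: a1=0.936, a2=0.000, a3=2.880, a4=1.316, a5=0.000, a0=5.132; τ=−ln(0.9896)/5.132=0.002 → t=1.250; u2·a0=0.3092·5.132=1.587; a1+a2=0.936 < 1.587 ≤ a1+…+a3=3.816 → R3 fires; X=19 M=4 G=2
Draw 9: a1=0.936, a2=2.608, a3=3.040, a4=1.316, a5=13.832, a0=21.732; τ=−ln(0.5702)/21.732=0.026 → t=1.276 > T=1.26: stop.
M first becomes ≤ 4 when it reaches 4 at the event at t=0.063.

Threshold first reached at t = 0.063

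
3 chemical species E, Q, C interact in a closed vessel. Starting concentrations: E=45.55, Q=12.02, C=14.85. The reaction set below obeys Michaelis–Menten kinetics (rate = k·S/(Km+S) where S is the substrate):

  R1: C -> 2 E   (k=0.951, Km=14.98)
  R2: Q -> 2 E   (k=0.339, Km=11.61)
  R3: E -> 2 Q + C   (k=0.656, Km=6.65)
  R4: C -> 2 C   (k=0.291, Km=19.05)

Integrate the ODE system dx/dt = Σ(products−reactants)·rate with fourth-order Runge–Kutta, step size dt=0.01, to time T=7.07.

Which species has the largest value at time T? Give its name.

Dominant species at T: E

RK4 with dt=0.01: 707 steps to T=7.07. Trajectory (selected grid times):
t=0.00: E=45.55 Q=12.02 C=14.85
t=0.79: E=46.12 Q=12.79 C=15.03
t=1.57: E=46.70 Q=13.54 C=15.20
t=2.36: E=47.30 Q=14.30 C=15.38
t=3.14: E=47.90 Q=15.05 C=15.55
t=3.93: E=48.52 Q=15.81 C=15.73
t=4.71: E=49.14 Q=16.56 C=15.90
t=5.50: E=49.77 Q=17.31 C=16.08
t=6.28: E=50.41 Q=18.06 C=16.25
t=7.07: E=51.07 Q=18.81 C=16.42
At T=7.07: E=51.07 Q=18.81 C=16.42; the largest is E.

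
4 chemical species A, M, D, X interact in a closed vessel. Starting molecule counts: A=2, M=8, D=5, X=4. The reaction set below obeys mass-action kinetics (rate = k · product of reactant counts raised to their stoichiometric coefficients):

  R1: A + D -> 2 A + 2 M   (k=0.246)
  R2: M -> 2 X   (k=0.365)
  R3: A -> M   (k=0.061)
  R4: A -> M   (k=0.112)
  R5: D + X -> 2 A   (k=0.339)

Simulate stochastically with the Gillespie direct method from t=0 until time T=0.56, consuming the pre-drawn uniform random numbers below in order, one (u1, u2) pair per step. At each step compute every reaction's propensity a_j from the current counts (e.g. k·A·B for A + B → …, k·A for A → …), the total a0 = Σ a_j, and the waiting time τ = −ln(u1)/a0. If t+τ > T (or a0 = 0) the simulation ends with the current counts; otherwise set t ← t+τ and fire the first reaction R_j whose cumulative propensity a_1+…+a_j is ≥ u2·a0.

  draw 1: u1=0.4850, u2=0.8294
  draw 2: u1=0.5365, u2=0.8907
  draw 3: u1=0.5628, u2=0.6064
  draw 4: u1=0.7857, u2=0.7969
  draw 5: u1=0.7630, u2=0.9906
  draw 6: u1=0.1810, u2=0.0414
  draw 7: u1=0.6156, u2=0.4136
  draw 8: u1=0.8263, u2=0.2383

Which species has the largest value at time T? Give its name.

Dominant species at T: A

t=0.000: A=2 M=8 D=5 X=4
Draw 1: a1=2.460, a2=2.920, a3=0.122, a4=0.224, a5=6.780, a0=12.506; τ=−ln(0.4850)/12.506=0.058 → t=0.058; u2·a0=0.8294·12.506=10.372; a1+…+a4=5.726 < 10.372 ≤ a1+…+a5=12.506 → R5 fires; A=4 M=8 D=4 X=3
Draw 2: a1=3.936, a2=2.920, a3=0.244, a4=0.448, a5=4.068, a0=11.616; τ=−ln(0.5365)/11.616=0.054 → t=0.111; u2·a0=0.8907·11.616=10.346; a1+…+a4=7.548 < 10.346 ≤ a1+…+a5=11.616 → R5 fires; A=6 M=8 D=3 X=2
Draw 3: a1=4.428, a2=2.920, a3=0.366, a4=0.672, a5=2.034, a0=10.420; τ=−ln(0.5628)/10.420=0.055 → t=0.167; u2·a0=0.6064·10.420=6.319; a1=4.428 < 6.319 ≤ a1+a2=7.348 → R2 fires; A=6 M=7 D=3 X=4
Draw 4: a1=4.428, a2=2.555, a3=0.366, a4=0.672, a5=4.068, a0=12.089; τ=−ln(0.7857)/12.089=0.020 → t=0.187; u2·a0=0.7969·12.089=9.634; a1+…+a4=8.021 < 9.634 ≤ a1+…+a5=12.089 → R5 fires; A=8 M=7 D=2 X=3
Draw 5: a1=3.936, a2=2.555, a3=0.488, a4=0.896, a5=2.034, a0=9.909; τ=−ln(0.7630)/9.909=0.027 → t=0.214; u2·a0=0.9906·9.909=9.816; a1+…+a4=7.875 < 9.816 ≤ a1+…+a5=9.909 → R5 fires; A=10 M=7 D=1 X=2
Draw 6: a1=2.460, a2=2.555, a3=0.610, a4=1.120, a5=0.678, a0=7.423; τ=−ln(0.1810)/7.423=0.230 → t=0.444; u2·a0=0.0414·7.423=0.307 ≤ a1=2.460 → R1 fires; A=11 M=9 D=0 X=2
Draw 7: a1=0.000, a2=3.285, a3=0.671, a4=1.232, a5=0.000, a0=5.188; τ=−ln(0.6156)/5.188=0.094 → t=0.538; u2·a0=0.4136·5.188=2.146; a1=0.000 < 2.146 ≤ a1+a2=3.285 → R2 fires; A=11 M=8 D=0 X=4
Draw 8: a1=0.000, a2=2.920, a3=0.671, a4=1.232, a5=0.000, a0=4.823; τ=−ln(0.8263)/4.823=0.040 → t=0.577 > T=0.56: stop.
At T=0.56: A=11 M=8 D=0 X=4; the largest is A.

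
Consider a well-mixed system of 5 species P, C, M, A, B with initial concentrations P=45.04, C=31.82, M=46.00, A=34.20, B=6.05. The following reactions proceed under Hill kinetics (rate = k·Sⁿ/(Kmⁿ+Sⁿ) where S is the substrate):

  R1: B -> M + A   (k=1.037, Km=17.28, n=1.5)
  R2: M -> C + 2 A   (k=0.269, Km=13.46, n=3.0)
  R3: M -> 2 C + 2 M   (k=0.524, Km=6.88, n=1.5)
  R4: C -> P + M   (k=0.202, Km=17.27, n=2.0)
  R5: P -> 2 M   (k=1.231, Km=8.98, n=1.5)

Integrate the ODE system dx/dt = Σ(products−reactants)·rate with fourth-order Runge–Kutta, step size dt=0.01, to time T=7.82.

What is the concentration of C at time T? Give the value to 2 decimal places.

C at T = 40.47

RK4 with dt=0.01: 782 steps to T=7.82. Trajectory (selected grid times):
t=0.00: P=45.04 C=31.82 M=46.00 A=34.20 B=6.05
t=0.87: P=44.19 C=32.78 M=48.46 A=34.81 B=5.90
t=1.74: P=43.35 C=33.73 M=50.91 A=35.42 B=5.75
t=2.61: P=42.52 C=34.69 M=53.35 A=36.02 B=5.61
t=3.48: P=41.68 C=35.66 M=55.79 A=36.62 B=5.47
t=4.34: P=40.86 C=36.61 M=58.19 A=37.21 B=5.34
t=5.21: P=40.04 C=37.57 M=60.61 A=37.80 B=5.21
t=6.08: P=39.22 C=38.54 M=63.02 A=38.39 B=5.08
t=6.95: P=38.40 C=39.50 M=65.42 A=38.98 B=4.96
t=7.82: P=37.59 C=40.47 M=67.82 A=39.56 B=4.84
Read off C at T=7.82: 40.47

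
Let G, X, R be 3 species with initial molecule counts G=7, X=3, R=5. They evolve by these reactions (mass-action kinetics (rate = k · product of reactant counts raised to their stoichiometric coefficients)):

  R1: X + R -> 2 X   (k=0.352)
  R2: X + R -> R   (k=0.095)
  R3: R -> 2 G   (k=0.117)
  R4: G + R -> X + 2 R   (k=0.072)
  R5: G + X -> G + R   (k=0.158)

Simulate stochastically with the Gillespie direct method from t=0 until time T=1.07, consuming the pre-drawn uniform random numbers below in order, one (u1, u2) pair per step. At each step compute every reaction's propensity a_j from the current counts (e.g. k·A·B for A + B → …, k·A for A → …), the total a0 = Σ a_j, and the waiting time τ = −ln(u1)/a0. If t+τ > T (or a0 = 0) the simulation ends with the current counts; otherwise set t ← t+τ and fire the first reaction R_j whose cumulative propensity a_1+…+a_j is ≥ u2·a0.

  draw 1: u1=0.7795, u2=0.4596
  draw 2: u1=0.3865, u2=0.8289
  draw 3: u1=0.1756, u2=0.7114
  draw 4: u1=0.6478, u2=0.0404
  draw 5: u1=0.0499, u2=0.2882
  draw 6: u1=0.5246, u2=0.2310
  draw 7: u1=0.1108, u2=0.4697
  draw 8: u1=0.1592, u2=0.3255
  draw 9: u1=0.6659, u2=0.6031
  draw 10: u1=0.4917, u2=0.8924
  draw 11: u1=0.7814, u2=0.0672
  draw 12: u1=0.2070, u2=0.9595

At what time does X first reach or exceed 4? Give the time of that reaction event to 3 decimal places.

t=0.000: G=7 X=3 R=5
Draw 1: a1=5.280, a2=1.425, a3=0.585, a4=2.520, a5=3.318, a0=13.128; τ=−ln(0.7795)/13.128=0.019 → t=0.019; u2·a0=0.4596·13.128=6.034; a1=5.280 < 6.034 ≤ a1+a2=6.705 → R2 fires; G=7 X=2 R=5
Draw 2: a1=3.520, a2=0.950, a3=0.585, a4=2.520, a5=2.212, a0=9.787; τ=−ln(0.3865)/9.787=0.097 → t=0.116; u2·a0=0.8289·9.787=8.112; a1+…+a4=7.575 < 8.112 ≤ a1+…+a5=9.787 → R5 fires; G=7 X=1 R=6
Draw 3: a1=2.112, a2=0.570, a3=0.702, a4=3.024, a5=1.106, a0=7.514; τ=−ln(0.1756)/7.514=0.232 → t=0.348; u2·a0=0.7114·7.514=5.345; a1+…+a3=3.384 < 5.345 ≤ a1+…+a4=6.408 → R4 fires; G=6 X=2 R=7
Draw 4: a1=4.928, a2=1.330, a3=0.819, a4=3.024, a5=1.896, a0=11.997; τ=−ln(0.6478)/11.997=0.036 → t=0.384; u2·a0=0.0404·11.997=0.485 ≤ a1=4.928 → R1 fires; G=6 X=3 R=6
Draw 5: a1=6.336, a2=1.710, a3=0.702, a4=2.592, a5=2.844, a0=14.184; τ=−ln(0.0499)/14.184=0.211 → t=0.595; u2·a0=0.2882·14.184=4.088 ≤ a1=6.336 → R1 fires; G=6 X=4 R=5
Draw 6: a1=7.040, a2=1.900, a3=0.585, a4=2.160, a5=3.792, a0=15.477; τ=−ln(0.5246)/15.477=0.042 → t=0.637; u2·a0=0.2310·15.477=3.575 ≤ a1=7.040 → R1 fires; G=6 X=5 R=4
Draw 7: a1=7.040, a2=1.900, a3=0.468, a4=1.728, a5=4.740, a0=15.876; τ=−ln(0.1108)/15.876=0.139 → t=0.775; u2·a0=0.4697·15.876=7.457; a1=7.040 < 7.457 ≤ a1+a2=8.940 → R2 fires; G=6 X=4 R=4
Draw 8: a1=5.632, a2=1.520, a3=0.468, a4=1.728, a5=3.792, a0=13.140; τ=−ln(0.1592)/13.140=0.140 → t=0.915; u2·a0=0.3255·13.140=4.277 ≤ a1=5.632 → R1 fires; G=6 X=5 R=3
Draw 9: a1=5.280, a2=1.425, a3=0.351, a4=1.296, a5=4.740, a0=13.092; τ=−ln(0.6659)/13.092=0.031 → t=0.946; u2·a0=0.6031·13.092=7.896; a1+…+a3=7.056 < 7.896 ≤ a1+…+a4=8.352 → R4 fires; G=5 X=6 R=4
Draw 10: a1=8.448, a2=2.280, a3=0.468, a4=1.440, a5=4.740, a0=17.376; τ=−ln(0.4917)/17.376=0.041 → t=0.987; u2·a0=0.8924·17.376=15.506; a1+…+a4=12.636 < 15.506 ≤ a1+…+a5=17.376 → R5 fires; G=5 X=5 R=5
Draw 11: a1=8.800, a2=2.375, a3=0.585, a4=1.800, a5=3.950, a0=17.510; τ=−ln(0.7814)/17.510=0.014 → t=1.001; u2·a0=0.0672·17.510=1.177 ≤ a1=8.800 → R1 fires; G=5 X=6 R=4
Draw 12: a1=8.448, a2=2.280, a3=0.468, a4=1.440, a5=4.740, a0=17.376; τ=−ln(0.2070)/17.376=0.091 → t=1.092 > T=1.07: stop.
X first becomes ≥ 4 when it reaches 4 at the event at t=0.595.

Threshold first reached at t = 0.595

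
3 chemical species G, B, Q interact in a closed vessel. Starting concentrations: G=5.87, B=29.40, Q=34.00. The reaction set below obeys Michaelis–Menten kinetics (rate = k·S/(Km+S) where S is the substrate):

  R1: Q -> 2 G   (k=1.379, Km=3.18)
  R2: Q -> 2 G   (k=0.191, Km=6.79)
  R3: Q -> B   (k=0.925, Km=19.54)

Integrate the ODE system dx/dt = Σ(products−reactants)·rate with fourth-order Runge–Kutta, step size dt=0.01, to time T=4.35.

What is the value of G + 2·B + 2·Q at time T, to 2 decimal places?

Value at T = 132.67

Check how each reaction changes W = G + 2·B + 2·Q (weight of products minus weight of reactants):
R1: Q -> 2 G: (1·2) − (2·1) = 2 − 2 = 0
R2: Q -> 2 G: (1·2) − (2·1) = 2 − 2 = 0
R3: Q -> B: (2·1) − (2·1) = 2 − 2 = 0
Every reaction leaves W unchanged, so W is conserved and no simulation is needed: W(T) = W(0) = 5.87 + 2·29.40 + 2·34.00 = 132.67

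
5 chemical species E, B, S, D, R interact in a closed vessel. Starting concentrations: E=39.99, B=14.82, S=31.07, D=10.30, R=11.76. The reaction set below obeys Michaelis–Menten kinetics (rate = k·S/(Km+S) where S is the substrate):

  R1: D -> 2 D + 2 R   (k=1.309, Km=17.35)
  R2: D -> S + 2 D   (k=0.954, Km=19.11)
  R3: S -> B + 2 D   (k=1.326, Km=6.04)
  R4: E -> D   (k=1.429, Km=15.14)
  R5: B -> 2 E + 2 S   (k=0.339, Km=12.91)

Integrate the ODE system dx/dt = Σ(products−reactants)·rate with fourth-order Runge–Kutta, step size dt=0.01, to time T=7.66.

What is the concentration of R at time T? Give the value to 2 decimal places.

R at T = 23.58

RK4 with dt=0.01: 766 steps to T=7.66. Trajectory (selected grid times):
t=0.00: E=39.99 B=14.82 S=31.07 D=10.30 R=11.76
t=0.85: E=39.42 B=15.61 S=30.75 D=13.83 R=12.67
t=1.70: E=38.87 B=16.39 S=30.49 D=17.48 R=13.72
t=2.55: E=38.32 B=17.17 S=30.29 D=21.23 R=14.90
t=3.40: E=37.78 B=17.94 S=30.12 D=25.06 R=16.17
t=4.26: E=37.25 B=18.72 S=30.00 D=29.00 R=17.54
t=5.11: E=36.73 B=19.48 S=29.90 D=32.95 R=18.96
t=5.96: E=36.22 B=20.25 S=29.84 D=36.95 R=20.45
t=6.81: E=35.72 B=21.01 S=29.80 D=40.99 R=21.99
t=7.66: E=35.23 B=21.76 S=29.78 D=45.07 R=23.58
Read off R at T=7.66: 23.58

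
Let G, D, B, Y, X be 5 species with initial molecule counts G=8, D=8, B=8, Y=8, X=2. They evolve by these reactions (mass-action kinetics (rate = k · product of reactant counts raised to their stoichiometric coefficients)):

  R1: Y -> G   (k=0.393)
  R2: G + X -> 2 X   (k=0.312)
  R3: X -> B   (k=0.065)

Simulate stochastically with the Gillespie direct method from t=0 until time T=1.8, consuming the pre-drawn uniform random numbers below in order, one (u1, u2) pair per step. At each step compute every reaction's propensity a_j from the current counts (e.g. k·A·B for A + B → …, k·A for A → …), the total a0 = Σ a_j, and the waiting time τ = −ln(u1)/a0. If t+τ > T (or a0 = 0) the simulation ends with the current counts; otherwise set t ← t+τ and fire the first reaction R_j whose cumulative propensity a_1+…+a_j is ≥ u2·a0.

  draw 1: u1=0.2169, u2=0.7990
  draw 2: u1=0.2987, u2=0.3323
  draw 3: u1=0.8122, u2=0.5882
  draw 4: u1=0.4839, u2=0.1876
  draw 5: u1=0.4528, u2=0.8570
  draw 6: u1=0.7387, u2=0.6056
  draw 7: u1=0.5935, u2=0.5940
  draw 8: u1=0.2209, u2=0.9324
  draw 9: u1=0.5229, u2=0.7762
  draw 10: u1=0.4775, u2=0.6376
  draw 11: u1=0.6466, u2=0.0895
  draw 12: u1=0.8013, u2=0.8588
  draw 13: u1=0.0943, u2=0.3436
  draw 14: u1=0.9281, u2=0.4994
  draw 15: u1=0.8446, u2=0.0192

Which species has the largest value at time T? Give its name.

t=0.000: G=8 D=8 B=8 Y=8 X=2
Draw 1: a1=3.144, a2=4.992, a3=0.130, a0=8.266; τ=−ln(0.2169)/8.266=0.185 → t=0.185; u2·a0=0.7990·8.266=6.605; a1=3.144 < 6.605 ≤ a1+a2=8.136 → R2 fires; G=7 D=8 B=8 Y=8 X=3
Draw 2: a1=3.144, a2=6.552, a3=0.195, a0=9.891; τ=−ln(0.2987)/9.891=0.122 → t=0.307; u2·a0=0.3323·9.891=3.287; a1=3.144 < 3.287 ≤ a1+a2=9.696 → R2 fires; G=6 D=8 B=8 Y=8 X=4
Draw 3: a1=3.144, a2=7.488, a3=0.260, a0=10.892; τ=−ln(0.8122)/10.892=0.019 → t=0.326; u2·a0=0.5882·10.892=6.407; a1=3.144 < 6.407 ≤ a1+a2=10.632 → R2 fires; G=5 D=8 B=8 Y=8 X=5
Draw 4: a1=3.144, a2=7.800, a3=0.325, a0=11.269; τ=−ln(0.4839)/11.269=0.064 → t=0.391; u2·a0=0.1876·11.269=2.114 ≤ a1=3.144 → R1 fires; G=6 D=8 B=8 Y=7 X=5
Draw 5: a1=2.751, a2=9.360, a3=0.325, a0=12.436; τ=−ln(0.4528)/12.436=0.064 → t=0.454; u2·a0=0.8570·12.436=10.658; a1=2.751 < 10.658 ≤ a1+a2=12.111 → R2 fires; G=5 D=8 B=8 Y=7 X=6
Draw 6: a1=2.751, a2=9.360, a3=0.390, a0=12.501; τ=−ln(0.7387)/12.501=0.024 → t=0.479; u2·a0=0.6056·12.501=7.571; a1=2.751 < 7.571 ≤ a1+a2=12.111 → R2 fires; G=4 D=8 B=8 Y=7 X=7
Draw 7: a1=2.751, a2=8.736, a3=0.455, a0=11.942; τ=−ln(0.5935)/11.942=0.044 → t=0.522; u2·a0=0.5940·11.942=7.094; a1=2.751 < 7.094 ≤ a1+a2=11.487 → R2 fires; G=3 D=8 B=8 Y=7 X=8
Draw 8: a1=2.751, a2=7.488, a3=0.520, a0=10.759; τ=−ln(0.2209)/10.759=0.140 → t=0.663; u2·a0=0.9324·10.759=10.032; a1=2.751 < 10.032 ≤ a1+a2=10.239 → R2 fires; G=2 D=8 B=8 Y=7 X=9
Draw 9: a1=2.751, a2=5.616, a3=0.585, a0=8.952; τ=−ln(0.5229)/8.952=0.072 → t=0.735; u2·a0=0.7762·8.952=6.949; a1=2.751 < 6.949 ≤ a1+a2=8.367 → R2 fires; G=1 D=8 B=8 Y=7 X=10
Draw 10: a1=2.751, a2=3.120, a3=0.650, a0=6.521; τ=−ln(0.4775)/6.521=0.113 → t=0.848; u2·a0=0.6376·6.521=4.158; a1=2.751 < 4.158 ≤ a1+a2=5.871 → R2 fires; G=0 D=8 B=8 Y=7 X=11
Draw 11: a1=2.751, a2=0.000, a3=0.715, a0=3.466; τ=−ln(0.6466)/3.466=0.126 → t=0.974; u2·a0=0.0895·3.466=0.310 ≤ a1=2.751 → R1 fires; G=1 D=8 B=8 Y=6 X=11
Draw 12: a1=2.358, a2=3.432, a3=0.715, a0=6.505; τ=−ln(0.8013)/6.505=0.034 → t=1.008; u2·a0=0.8588·6.505=5.586; a1=2.358 < 5.586 ≤ a1+a2=5.790 → R2 fires; G=0 D=8 B=8 Y=6 X=12
Draw 13: a1=2.358, a2=0.000, a3=0.780, a0=3.138; τ=−ln(0.0943)/3.138=0.752 → t=1.761; u2·a0=0.3436·3.138=1.078 ≤ a1=2.358 → R1 fires; G=1 D=8 B=8 Y=5 X=12
Draw 14: a1=1.965, a2=3.744, a3=0.780, a0=6.489; τ=−ln(0.9281)/6.489=0.011 → t=1.772; u2·a0=0.4994·6.489=3.241; a1=1.965 < 3.241 ≤ a1+a2=5.709 → R2 fires; G=0 D=8 B=8 Y=5 X=13
Draw 15: a1=1.965, a2=0.000, a3=0.845, a0=2.810; τ=−ln(0.8446)/2.810=0.060 → t=1.832 > T=1.8: stop.
At T=1.8: G=0 D=8 B=8 Y=5 X=13; the largest is X.

Dominant species at T: X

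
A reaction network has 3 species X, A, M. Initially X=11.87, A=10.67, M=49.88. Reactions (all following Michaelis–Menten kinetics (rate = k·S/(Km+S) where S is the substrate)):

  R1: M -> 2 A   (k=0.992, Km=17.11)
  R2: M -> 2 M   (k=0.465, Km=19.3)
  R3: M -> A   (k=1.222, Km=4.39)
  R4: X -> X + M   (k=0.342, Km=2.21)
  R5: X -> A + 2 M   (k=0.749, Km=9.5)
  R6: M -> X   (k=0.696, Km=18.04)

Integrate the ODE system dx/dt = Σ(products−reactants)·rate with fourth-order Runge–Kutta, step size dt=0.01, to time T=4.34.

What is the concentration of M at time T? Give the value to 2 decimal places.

M at T = 45.99

RK4 with dt=0.01: 434 steps to T=4.34. Trajectory (selected grid times):
t=0.00: X=11.87 A=10.67 M=49.88
t=0.48: X=11.92 A=12.12 M=49.44
t=0.96: X=11.96 A=13.56 M=49.00
t=1.45: X=12.00 A=15.04 M=48.56
t=1.93: X=12.05 A=16.48 M=48.13
t=2.41: X=12.09 A=17.92 M=47.70
t=2.89: X=12.13 A=19.36 M=47.27
t=3.38: X=12.17 A=20.82 M=46.83
t=3.86: X=12.21 A=22.26 M=46.41
t=4.34: X=12.25 A=23.69 M=45.99
Read off M at T=4.34: 45.99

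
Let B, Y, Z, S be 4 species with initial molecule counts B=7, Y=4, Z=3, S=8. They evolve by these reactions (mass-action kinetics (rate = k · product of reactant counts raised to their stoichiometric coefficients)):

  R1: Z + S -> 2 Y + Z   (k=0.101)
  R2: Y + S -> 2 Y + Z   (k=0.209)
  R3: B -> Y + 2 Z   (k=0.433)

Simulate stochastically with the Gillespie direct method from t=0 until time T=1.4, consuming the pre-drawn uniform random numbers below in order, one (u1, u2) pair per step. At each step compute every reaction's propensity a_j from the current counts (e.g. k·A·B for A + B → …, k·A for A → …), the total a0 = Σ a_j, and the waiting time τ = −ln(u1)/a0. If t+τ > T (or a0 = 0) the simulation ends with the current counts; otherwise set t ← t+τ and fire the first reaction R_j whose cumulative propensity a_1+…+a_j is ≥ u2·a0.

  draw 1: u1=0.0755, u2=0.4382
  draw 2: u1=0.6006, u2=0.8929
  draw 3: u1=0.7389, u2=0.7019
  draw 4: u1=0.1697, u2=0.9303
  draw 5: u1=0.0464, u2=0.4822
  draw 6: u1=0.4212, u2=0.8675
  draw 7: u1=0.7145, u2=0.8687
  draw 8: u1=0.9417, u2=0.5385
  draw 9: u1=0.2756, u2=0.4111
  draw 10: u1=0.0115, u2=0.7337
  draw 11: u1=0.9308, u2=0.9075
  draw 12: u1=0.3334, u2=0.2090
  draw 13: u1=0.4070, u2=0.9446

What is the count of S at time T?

t=0.000: B=7 Y=4 Z=3 S=8
Draw 1: a1=2.424, a2=6.688, a3=3.031, a0=12.143; τ=−ln(0.0755)/12.143=0.213 → t=0.213; u2·a0=0.4382·12.143=5.321; a1=2.424 < 5.321 ≤ a1+a2=9.112 → R2 fires; B=7 Y=5 Z=4 S=7
Draw 2: a1=2.828, a2=7.315, a3=3.031, a0=13.174; τ=−ln(0.6006)/13.174=0.039 → t=0.251; u2·a0=0.8929·13.174=11.763; a1+a2=10.143 < 11.763 ≤ a1+…+a3=13.174 → R3 fires; B=6 Y=6 Z=6 S=7
Draw 3: a1=4.242, a2=8.778, a3=2.598, a0=15.618; τ=−ln(0.7389)/15.618=0.019 → t=0.271; u2·a0=0.7019·15.618=10.962; a1=4.242 < 10.962 ≤ a1+a2=13.020 → R2 fires; B=6 Y=7 Z=7 S=6
Draw 4: a1=4.242, a2=8.778, a3=2.598, a0=15.618; τ=−ln(0.1697)/15.618=0.114 → t=0.384; u2·a0=0.9303·15.618=14.529; a1+a2=13.020 < 14.529 ≤ a1+…+a3=15.618 → R3 fires; B=5 Y=8 Z=9 S=6
Draw 5: a1=5.454, a2=10.032, a3=2.165, a0=17.651; τ=−ln(0.0464)/17.651=0.174 → t=0.558; u2·a0=0.4822·17.651=8.511; a1=5.454 < 8.511 ≤ a1+a2=15.486 → R2 fires; B=5 Y=9 Z=10 S=5
Draw 6: a1=5.050, a2=9.405, a3=2.165, a0=16.620; τ=−ln(0.4212)/16.620=0.052 → t=0.610; u2·a0=0.8675·16.620=14.418; a1=5.050 < 14.418 ≤ a1+a2=14.455 → R2 fires; B=5 Y=10 Z=11 S=4
Draw 7: a1=4.444, a2=8.360, a3=2.165, a0=14.969; τ=−ln(0.7145)/14.969=0.022 → t=0.633; u2·a0=0.8687·14.969=13.004; a1+a2=12.804 < 13.004 ≤ a1+…+a3=14.969 → R3 fires; B=4 Y=11 Z=13 S=4
Draw 8: a1=5.252, a2=9.196, a3=1.732, a0=16.180; τ=−ln(0.9417)/16.180=0.004 → t=0.637; u2·a0=0.5385·16.180=8.713; a1=5.252 < 8.713 ≤ a1+a2=14.448 → R2 fires; B=4 Y=12 Z=14 S=3
Draw 9: a1=4.242, a2=7.524, a3=1.732, a0=13.498; τ=−ln(0.2756)/13.498=0.095 → t=0.732; u2·a0=0.4111·13.498=5.549; a1=4.242 < 5.549 ≤ a1+a2=11.766 → R2 fires; B=4 Y=13 Z=15 S=2
Draw 10: a1=3.030, a2=5.434, a3=1.732, a0=10.196; τ=−ln(0.0115)/10.196=0.438 → t=1.170; u2·a0=0.7337·10.196=7.481; a1=3.030 < 7.481 ≤ a1+a2=8.464 → R2 fires; B=4 Y=14 Z=16 S=1
Draw 11: a1=1.616, a2=2.926, a3=1.732, a0=6.274; τ=−ln(0.9308)/6.274=0.011 → t=1.181; u2·a0=0.9075·6.274=5.694; a1+a2=4.542 < 5.694 ≤ a1+…+a3=6.274 → R3 fires; B=3 Y=15 Z=18 S=1
Draw 12: a1=1.818, a2=3.135, a3=1.299, a0=6.252; τ=−ln(0.3334)/6.252=0.176 → t=1.357; u2·a0=0.2090·6.252=1.307 ≤ a1=1.818 → R1 fires; B=3 Y=17 Z=18 S=0
Draw 13: a1=0.000, a2=0.000, a3=1.299, a0=1.299; τ=−ln(0.4070)/1.299=0.692 → t=2.049 > T=1.4: stop.
Read off S at T=1.4: 0

S at T = 0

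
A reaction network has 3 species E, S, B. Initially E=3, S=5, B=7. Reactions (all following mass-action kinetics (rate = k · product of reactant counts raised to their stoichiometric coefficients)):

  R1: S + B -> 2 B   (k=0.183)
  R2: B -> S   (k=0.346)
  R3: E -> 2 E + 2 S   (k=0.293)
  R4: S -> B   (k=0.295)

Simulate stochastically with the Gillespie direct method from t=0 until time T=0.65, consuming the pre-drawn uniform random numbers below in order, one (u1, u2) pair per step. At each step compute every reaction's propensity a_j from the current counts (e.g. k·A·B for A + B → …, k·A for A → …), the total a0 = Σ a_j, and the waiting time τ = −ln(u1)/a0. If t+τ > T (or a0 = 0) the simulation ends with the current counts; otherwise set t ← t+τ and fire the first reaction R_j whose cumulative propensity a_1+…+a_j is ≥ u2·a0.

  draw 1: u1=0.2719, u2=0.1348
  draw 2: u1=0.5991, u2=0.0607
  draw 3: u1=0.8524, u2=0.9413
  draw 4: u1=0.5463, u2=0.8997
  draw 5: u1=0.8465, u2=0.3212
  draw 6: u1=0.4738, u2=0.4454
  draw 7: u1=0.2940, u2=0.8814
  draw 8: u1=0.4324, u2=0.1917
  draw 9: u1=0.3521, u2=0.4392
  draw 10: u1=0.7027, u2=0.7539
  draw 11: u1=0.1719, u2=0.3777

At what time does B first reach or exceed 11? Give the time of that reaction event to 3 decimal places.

Threshold first reached at t = 0.264

t=0.000: E=3 S=5 B=7
Draw 1: a1=6.405, a2=2.422, a3=0.879, a4=1.475, a0=11.181; τ=−ln(0.2719)/11.181=0.116 → t=0.116; u2·a0=0.1348·11.181=1.507 ≤ a1=6.405 → R1 fires; E=3 S=4 B=8
Draw 2: a1=5.856, a2=2.768, a3=0.879, a4=1.180, a0=10.683; τ=−ln(0.5991)/10.683=0.048 → t=0.164; u2·a0=0.0607·10.683=0.648 ≤ a1=5.856 → R1 fires; E=3 S=3 B=9
Draw 3: a1=4.941, a2=3.114, a3=0.879, a4=0.885, a0=9.819; τ=−ln(0.8524)/9.819=0.016 → t=0.181; u2·a0=0.9413·9.819=9.243; a1+…+a3=8.934 < 9.243 ≤ a1+…+a4=9.819 → R4 fires; E=3 S=2 B=10
Draw 4: a1=3.660, a2=3.460, a3=0.879, a4=0.590, a0=8.589; τ=−ln(0.5463)/8.589=0.070 → t=0.251; u2·a0=0.8997·8.589=7.728; a1+a2=7.120 < 7.728 ≤ a1+…+a3=7.999 → R3 fires; E=4 S=4 B=10
Draw 5: a1=7.320, a2=3.460, a3=1.172, a4=1.180, a0=13.132; τ=−ln(0.8465)/13.132=0.013 → t=0.264; u2·a0=0.3212·13.132=4.218 ≤ a1=7.320 → R1 fires; E=4 S=3 B=11
Draw 6: a1=6.039, a2=3.806, a3=1.172, a4=0.885, a0=11.902; τ=−ln(0.4738)/11.902=0.063 → t=0.327; u2·a0=0.4454·11.902=5.301 ≤ a1=6.039 → R1 fires; E=4 S=2 B=12
Draw 7: a1=4.392, a2=4.152, a3=1.172, a4=0.590, a0=10.306; τ=−ln(0.2940)/10.306=0.119 → t=0.445; u2·a0=0.8814·10.306=9.084; a1+a2=8.544 < 9.084 ≤ a1+…+a3=9.716 → R3 fires; E=5 S=4 B=12
Draw 8: a1=8.784, a2=4.152, a3=1.465, a4=1.180, a0=15.581; τ=−ln(0.4324)/15.581=0.054 → t=0.499; u2·a0=0.1917·15.581=2.987 ≤ a1=8.784 → R1 fires; E=5 S=3 B=13
Draw 9: a1=7.137, a2=4.498, a3=1.465, a4=0.885, a0=13.985; τ=−ln(0.3521)/13.985=0.075 → t=0.574; u2·a0=0.4392·13.985=6.142 ≤ a1=7.137 → R1 fires; E=5 S=2 B=14
Draw 10: a1=5.124, a2=4.844, a3=1.465, a4=0.590, a0=12.023; τ=−ln(0.7027)/12.023=0.029 → t=0.603; u2·a0=0.7539·12.023=9.064; a1=5.124 < 9.064 ≤ a1+a2=9.968 → R2 fires; E=5 S=3 B=13
Draw 11: a1=7.137, a2=4.498, a3=1.465, a4=0.885, a0=13.985; τ=−ln(0.1719)/13.985=0.126 → t=0.729 > T=0.65: stop.
B first becomes ≥ 11 when it reaches 11 at the event at t=0.264.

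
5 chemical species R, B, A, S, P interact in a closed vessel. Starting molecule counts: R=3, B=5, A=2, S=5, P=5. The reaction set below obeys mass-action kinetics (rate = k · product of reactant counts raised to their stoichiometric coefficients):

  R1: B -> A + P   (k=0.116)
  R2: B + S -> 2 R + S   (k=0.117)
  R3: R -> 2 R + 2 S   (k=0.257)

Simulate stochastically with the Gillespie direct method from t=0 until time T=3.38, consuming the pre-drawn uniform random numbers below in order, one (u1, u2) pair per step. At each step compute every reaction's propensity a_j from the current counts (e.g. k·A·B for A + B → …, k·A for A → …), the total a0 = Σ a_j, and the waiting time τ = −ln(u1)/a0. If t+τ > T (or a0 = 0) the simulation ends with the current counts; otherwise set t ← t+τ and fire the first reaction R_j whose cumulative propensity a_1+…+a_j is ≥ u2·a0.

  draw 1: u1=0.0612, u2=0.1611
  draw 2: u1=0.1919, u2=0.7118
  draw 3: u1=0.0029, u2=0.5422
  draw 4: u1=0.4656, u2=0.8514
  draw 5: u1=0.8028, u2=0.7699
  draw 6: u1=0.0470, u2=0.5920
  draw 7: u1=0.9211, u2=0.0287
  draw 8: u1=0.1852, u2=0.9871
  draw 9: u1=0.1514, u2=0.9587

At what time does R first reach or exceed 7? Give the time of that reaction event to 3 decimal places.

Threshold first reached at t = 2.163

t=0.000: R=3 B=5 A=2 S=5 P=5
Draw 1: a1=0.580, a2=2.925, a3=0.771, a0=4.276; τ=−ln(0.0612)/4.276=0.653 → t=0.653; u2·a0=0.1611·4.276=0.689; a1=0.580 < 0.689 ≤ a1+a2=3.505 → R2 fires; R=5 B=4 A=2 S=5 P=5
Draw 2: a1=0.464, a2=2.340, a3=1.285, a0=4.089; τ=−ln(0.1919)/4.089=0.404 → t=1.057; u2·a0=0.7118·4.089=2.911; a1+a2=2.804 < 2.911 ≤ a1+…+a3=4.089 → R3 fires; R=6 B=4 A=2 S=7 P=5
Draw 3: a1=0.464, a2=3.276, a3=1.542, a0=5.282; τ=−ln(0.0029)/5.282=1.106 → t=2.163; u2·a0=0.5422·5.282=2.864; a1=0.464 < 2.864 ≤ a1+a2=3.740 → R2 fires; R=8 B=3 A=2 S=7 P=5
Draw 4: a1=0.348, a2=2.457, a3=2.056, a0=4.861; τ=−ln(0.4656)/4.861=0.157 → t=2.321; u2·a0=0.8514·4.861=4.139; a1+a2=2.805 < 4.139 ≤ a1+…+a3=4.861 → R3 fires; R=9 B=3 A=2 S=9 P=5
Draw 5: a1=0.348, a2=3.159, a3=2.313, a0=5.820; τ=−ln(0.8028)/5.820=0.038 → t=2.358; u2·a0=0.7699·5.820=4.481; a1+a2=3.507 < 4.481 ≤ a1+…+a3=5.820 → R3 fires; R=10 B=3 A=2 S=11 P=5
Draw 6: a1=0.348, a2=3.861, a3=2.570, a0=6.779; τ=−ln(0.0470)/6.779=0.451 → t=2.809; u2·a0=0.5920·6.779=4.013; a1=0.348 < 4.013 ≤ a1+a2=4.209 → R2 fires; R=12 B=2 A=2 S=11 P=5
Draw 7: a1=0.232, a2=2.574, a3=3.084, a0=5.890; τ=−ln(0.9211)/5.890=0.014 → t=2.823; u2·a0=0.0287·5.890=0.169 ≤ a1=0.232 → R1 fires; R=12 B=1 A=3 S=11 P=6
Draw 8: a1=0.116, a2=1.287, a3=3.084, a0=4.487; τ=−ln(0.1852)/4.487=0.376 → t=3.199; u2·a0=0.9871·4.487=4.429; a1+a2=1.403 < 4.429 ≤ a1+…+a3=4.487 → R3 fires; R=13 B=1 A=3 S=13 P=6
Draw 9: a1=0.116, a2=1.521, a3=3.341, a0=4.978; τ=−ln(0.1514)/4.978=0.379 → t=3.578 > T=3.38: stop.
R first becomes ≥ 7 when it reaches 8 at the event at t=2.163.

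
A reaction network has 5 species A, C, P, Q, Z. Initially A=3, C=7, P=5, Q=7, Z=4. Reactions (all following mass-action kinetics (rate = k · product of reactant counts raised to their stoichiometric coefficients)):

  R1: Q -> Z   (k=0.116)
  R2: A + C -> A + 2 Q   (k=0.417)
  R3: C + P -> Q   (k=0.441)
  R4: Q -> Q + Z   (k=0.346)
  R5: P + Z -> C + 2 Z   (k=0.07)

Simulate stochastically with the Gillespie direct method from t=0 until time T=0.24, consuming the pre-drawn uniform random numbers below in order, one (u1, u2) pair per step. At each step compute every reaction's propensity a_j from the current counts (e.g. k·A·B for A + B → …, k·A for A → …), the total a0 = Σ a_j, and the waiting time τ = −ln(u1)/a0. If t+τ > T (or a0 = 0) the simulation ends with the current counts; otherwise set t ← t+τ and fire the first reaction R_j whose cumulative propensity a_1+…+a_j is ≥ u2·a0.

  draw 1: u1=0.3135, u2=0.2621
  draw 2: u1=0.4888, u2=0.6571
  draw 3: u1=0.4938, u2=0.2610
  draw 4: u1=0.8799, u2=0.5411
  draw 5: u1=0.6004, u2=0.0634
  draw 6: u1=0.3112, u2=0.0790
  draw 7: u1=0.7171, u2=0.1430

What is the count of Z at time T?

Z at T = 6

t=0.000: A=3 C=7 P=5 Q=7 Z=4
Draw 1: a1=0.812, a2=8.757, a3=15.435, a4=2.422, a5=1.400, a0=28.826; τ=−ln(0.3135)/28.826=0.040 → t=0.040; u2·a0=0.2621·28.826=7.555; a1=0.812 < 7.555 ≤ a1+a2=9.569 → R2 fires; A=3 C=6 P=5 Q=9 Z=4
Draw 2: a1=1.044, a2=7.506, a3=13.230, a4=3.114, a5=1.400, a0=26.294; τ=−ln(0.4888)/26.294=0.027 → t=0.067; u2·a0=0.6571·26.294=17.278; a1+a2=8.550 < 17.278 ≤ a1+…+a3=21.780 → R3 fires; A=3 C=5 P=4 Q=10 Z=4
Draw 3: a1=1.160, a2=6.255, a3=8.820, a4=3.460, a5=1.120, a0=20.815; τ=−ln(0.4938)/20.815=0.034 → t=0.101; u2·a0=0.2610·20.815=5.433; a1=1.160 < 5.433 ≤ a1+a2=7.415 → R2 fires; A=3 C=4 P=4 Q=12 Z=4
Draw 4: a1=1.392, a2=5.004, a3=7.056, a4=4.152, a5=1.120, a0=18.724; τ=−ln(0.8799)/18.724=0.007 → t=0.108; u2·a0=0.5411·18.724=10.132; a1+a2=6.396 < 10.132 ≤ a1+…+a3=13.452 → R3 fires; A=3 C=3 P=3 Q=13 Z=4
Draw 5: a1=1.508, a2=3.753, a3=3.969, a4=4.498, a5=0.840, a0=14.568; τ=−ln(0.6004)/14.568=0.035 → t=0.143; u2·a0=0.0634·14.568=0.924 ≤ a1=1.508 → R1 fires; A=3 C=3 P=3 Q=12 Z=5
Draw 6: a1=1.392, a2=3.753, a3=3.969, a4=4.152, a5=1.050, a0=14.316; τ=−ln(0.3112)/14.316=0.082 → t=0.225; u2·a0=0.0790·14.316=1.131 ≤ a1=1.392 → R1 fires; A=3 C=3 P=3 Q=11 Z=6
Draw 7: a1=1.276, a2=3.753, a3=3.969, a4=3.806, a5=1.260, a0=14.064; τ=−ln(0.7171)/14.064=0.024 → t=0.248 > T=0.24: stop.
Read off Z at T=0.24: 6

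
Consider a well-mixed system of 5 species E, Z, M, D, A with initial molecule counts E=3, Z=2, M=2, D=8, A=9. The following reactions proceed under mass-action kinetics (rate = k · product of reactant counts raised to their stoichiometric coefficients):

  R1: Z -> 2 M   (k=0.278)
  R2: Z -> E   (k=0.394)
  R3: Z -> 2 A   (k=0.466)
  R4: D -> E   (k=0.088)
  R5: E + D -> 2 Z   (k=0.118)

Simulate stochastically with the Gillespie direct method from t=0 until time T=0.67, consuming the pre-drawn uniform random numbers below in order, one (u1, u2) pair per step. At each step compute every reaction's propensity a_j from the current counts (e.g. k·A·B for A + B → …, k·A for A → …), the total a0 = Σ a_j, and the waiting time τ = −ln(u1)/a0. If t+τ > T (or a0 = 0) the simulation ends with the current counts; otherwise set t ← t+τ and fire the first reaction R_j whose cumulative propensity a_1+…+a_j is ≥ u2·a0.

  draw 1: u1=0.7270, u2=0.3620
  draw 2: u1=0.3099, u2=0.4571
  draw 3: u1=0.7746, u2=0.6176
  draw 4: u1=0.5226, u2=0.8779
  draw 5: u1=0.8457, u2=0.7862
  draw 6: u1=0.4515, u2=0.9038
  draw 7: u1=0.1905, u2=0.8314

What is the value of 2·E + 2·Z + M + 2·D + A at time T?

Check how each reaction changes W = 2·E + 2·Z + M + 2·D + A (weight of products minus weight of reactants):
R1: Z -> 2 M: (1·2) − (2·1) = 2 − 2 = 0
R2: Z -> E: (2·1) − (2·1) = 2 − 2 = 0
R3: Z -> 2 A: (1·2) − (2·1) = 2 − 2 = 0
R4: D -> E: (2·1) − (2·1) = 2 − 2 = 0
R5: E + D -> 2 Z: (2·2) − (2·1 + 2·1) = 4 − 4 = 0
Every reaction leaves W unchanged, so W is conserved and no simulation is needed: W(T) = W(0) = 2·3 + 2·2 + 2 + 2·8 + 9 = 37

Value at T = 37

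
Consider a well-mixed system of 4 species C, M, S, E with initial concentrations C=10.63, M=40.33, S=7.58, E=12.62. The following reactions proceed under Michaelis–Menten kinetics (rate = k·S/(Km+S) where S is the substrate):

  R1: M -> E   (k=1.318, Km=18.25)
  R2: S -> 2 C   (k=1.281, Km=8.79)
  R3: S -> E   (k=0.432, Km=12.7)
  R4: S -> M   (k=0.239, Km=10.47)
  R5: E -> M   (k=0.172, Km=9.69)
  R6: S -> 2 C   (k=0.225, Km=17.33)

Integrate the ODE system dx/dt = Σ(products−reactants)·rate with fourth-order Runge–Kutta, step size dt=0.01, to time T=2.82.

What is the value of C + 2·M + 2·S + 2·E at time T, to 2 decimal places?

Value at T = 131.69

Check how each reaction changes W = C + 2·M + 2·S + 2·E (weight of products minus weight of reactants):
R1: M -> E: (2·1) − (2·1) = 2 − 2 = 0
R2: S -> 2 C: (1·2) − (2·1) = 2 − 2 = 0
R3: S -> E: (2·1) − (2·1) = 2 − 2 = 0
R4: S -> M: (2·1) − (2·1) = 2 − 2 = 0
R5: E -> M: (2·1) − (2·1) = 2 − 2 = 0
R6: S -> 2 C: (1·2) − (2·1) = 2 − 2 = 0
Every reaction leaves W unchanged, so W is conserved and no simulation is needed: W(T) = W(0) = 10.63 + 2·40.33 + 2·7.58 + 2·12.62 = 131.69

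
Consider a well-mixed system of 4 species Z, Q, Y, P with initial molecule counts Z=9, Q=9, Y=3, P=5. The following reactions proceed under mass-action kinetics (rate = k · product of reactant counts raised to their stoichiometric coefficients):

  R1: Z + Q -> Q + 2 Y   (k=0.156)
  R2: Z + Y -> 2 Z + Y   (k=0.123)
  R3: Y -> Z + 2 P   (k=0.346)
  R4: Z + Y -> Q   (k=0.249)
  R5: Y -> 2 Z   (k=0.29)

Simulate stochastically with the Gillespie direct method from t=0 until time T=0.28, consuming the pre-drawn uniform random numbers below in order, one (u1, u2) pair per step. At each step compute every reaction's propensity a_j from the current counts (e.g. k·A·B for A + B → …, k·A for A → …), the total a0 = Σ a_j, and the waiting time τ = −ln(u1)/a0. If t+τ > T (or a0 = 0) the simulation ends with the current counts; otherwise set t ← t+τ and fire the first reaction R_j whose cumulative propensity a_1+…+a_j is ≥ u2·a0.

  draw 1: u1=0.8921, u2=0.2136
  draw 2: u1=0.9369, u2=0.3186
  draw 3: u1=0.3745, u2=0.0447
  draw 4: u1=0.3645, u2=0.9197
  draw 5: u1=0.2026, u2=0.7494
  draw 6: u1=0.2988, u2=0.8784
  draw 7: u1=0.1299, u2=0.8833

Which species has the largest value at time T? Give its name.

Dominant species at T: Q

t=0.000: Z=9 Q=9 Y=3 P=5
Draw 1: a1=12.636, a2=3.321, a3=1.038, a4=6.723, a5=0.870, a0=24.588; τ=−ln(0.8921)/24.588=0.005 → t=0.005; u2·a0=0.2136·24.588=5.252 ≤ a1=12.636 → R1 fires; Z=8 Q=9 Y=5 P=5
Draw 2: a1=11.232, a2=4.920, a3=1.730, a4=9.960, a5=1.450, a0=29.292; τ=−ln(0.9369)/29.292=0.002 → t=0.007; u2·a0=0.3186·29.292=9.332 ≤ a1=11.232 → R1 fires; Z=7 Q=9 Y=7 P=5
Draw 3: a1=9.828, a2=6.027, a3=2.422, a4=12.201, a5=2.030, a0=32.508; τ=−ln(0.3745)/32.508=0.030 → t=0.037; u2·a0=0.0447·32.508=1.453 ≤ a1=9.828 → R1 fires; Z=6 Q=9 Y=9 P=5
Draw 4: a1=8.424, a2=6.642, a3=3.114, a4=13.446, a5=2.610, a0=34.236; τ=−ln(0.3645)/34.236=0.029 → t=0.067; u2·a0=0.9197·34.236=31.487; a1+…+a3=18.180 < 31.487 ≤ a1+…+a4=31.626 → R4 fires; Z=5 Q=10 Y=8 P=5
Draw 5: a1=7.800, a2=4.920, a3=2.768, a4=9.960, a5=2.320, a0=27.768; τ=−ln(0.2026)/27.768=0.057 → t=0.124; u2·a0=0.7494·27.768=20.809; a1+…+a3=15.488 < 20.809 ≤ a1+…+a4=25.448 → R4 fires; Z=4 Q=11 Y=7 P=5
Draw 6: a1=6.864, a2=3.444, a3=2.422, a4=6.972, a5=2.030, a0=21.732; τ=−ln(0.2988)/21.732=0.056 → t=0.180; u2·a0=0.8784·21.732=19.089; a1+…+a3=12.730 < 19.089 ≤ a1+…+a4=19.702 → R4 fires; Z=3 Q=12 Y=6 P=5
Draw 7: a1=5.616, a2=2.214, a3=2.076, a4=4.482, a5=1.740, a0=16.128; τ=−ln(0.1299)/16.128=0.127 → t=0.306 > T=0.28: stop.
At T=0.28: Z=3 Q=12 Y=6 P=5; the largest is Q.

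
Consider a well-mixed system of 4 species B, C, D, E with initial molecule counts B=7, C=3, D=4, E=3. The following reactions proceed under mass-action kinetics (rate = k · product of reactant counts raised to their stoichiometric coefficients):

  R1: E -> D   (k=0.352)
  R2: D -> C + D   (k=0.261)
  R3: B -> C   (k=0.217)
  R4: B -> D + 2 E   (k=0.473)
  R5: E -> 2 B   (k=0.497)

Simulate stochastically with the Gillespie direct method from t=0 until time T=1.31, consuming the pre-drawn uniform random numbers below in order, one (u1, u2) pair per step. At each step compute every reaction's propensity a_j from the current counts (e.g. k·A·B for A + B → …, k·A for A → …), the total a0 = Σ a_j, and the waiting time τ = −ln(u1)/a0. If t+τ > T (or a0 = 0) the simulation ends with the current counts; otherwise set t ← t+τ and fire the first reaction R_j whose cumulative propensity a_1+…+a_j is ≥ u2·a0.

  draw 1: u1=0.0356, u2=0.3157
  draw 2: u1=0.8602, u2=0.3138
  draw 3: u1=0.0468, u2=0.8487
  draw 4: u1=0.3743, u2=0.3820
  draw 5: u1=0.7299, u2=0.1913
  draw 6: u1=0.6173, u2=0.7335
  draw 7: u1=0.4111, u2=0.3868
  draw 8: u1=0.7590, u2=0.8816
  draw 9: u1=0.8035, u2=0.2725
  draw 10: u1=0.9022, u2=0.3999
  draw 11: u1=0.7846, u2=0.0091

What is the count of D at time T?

t=0.000: B=7 C=3 D=4 E=3
Draw 1: a1=1.056, a2=1.044, a3=1.519, a4=3.311, a5=1.491, a0=8.421; τ=−ln(0.0356)/8.421=0.396 → t=0.396; u2·a0=0.3157·8.421=2.659; a1+a2=2.100 < 2.659 ≤ a1+…+a3=3.619 → R3 fires; B=6 C=4 D=4 E=3
Draw 2: a1=1.056, a2=1.044, a3=1.302, a4=2.838, a5=1.491, a0=7.731; τ=−ln(0.8602)/7.731=0.019 → t=0.416; u2·a0=0.3138·7.731=2.426; a1+a2=2.100 < 2.426 ≤ a1+…+a3=3.402 → R3 fires; B=5 C=5 D=4 E=3
Draw 3: a1=1.056, a2=1.044, a3=1.085, a4=2.365, a5=1.491, a0=7.041; τ=−ln(0.0468)/7.041=0.435 → t=0.850; u2·a0=0.8487·7.041=5.976; a1+…+a4=5.550 < 5.976 ≤ a1+…+a5=7.041 → R5 fires; B=7 C=5 D=4 E=2
Draw 4: a1=0.704, a2=1.044, a3=1.519, a4=3.311, a5=0.994, a0=7.572; τ=−ln(0.3743)/7.572=0.130 → t=0.980; u2·a0=0.3820·7.572=2.893; a1+a2=1.748 < 2.893 ≤ a1+…+a3=3.267 → R3 fires; B=6 C=6 D=4 E=2
Draw 5: a1=0.704, a2=1.044, a3=1.302, a4=2.838, a5=0.994, a0=6.882; τ=−ln(0.7299)/6.882=0.046 → t=1.026; u2·a0=0.1913·6.882=1.317; a1=0.704 < 1.317 ≤ a1+a2=1.748 → R2 fires; B=6 C=7 D=4 E=2
Draw 6: a1=0.704, a2=1.044, a3=1.302, a4=2.838, a5=0.994, a0=6.882; τ=−ln(0.6173)/6.882=0.070 → t=1.096; u2·a0=0.7335·6.882=5.048; a1+…+a3=3.050 < 5.048 ≤ a1+…+a4=5.888 → R4 fires; B=5 C=7 D=5 E=4
Draw 7: a1=1.408, a2=1.305, a3=1.085, a4=2.365, a5=1.988, a0=8.151; τ=−ln(0.4111)/8.151=0.109 → t=1.205; u2·a0=0.3868·8.151=3.153; a1+a2=2.713 < 3.153 ≤ a1+…+a3=3.798 → R3 fires; B=4 C=8 D=5 E=4
Draw 8: a1=1.408, a2=1.305, a3=0.868, a4=1.892, a5=1.988, a0=7.461; τ=−ln(0.7590)/7.461=0.037 → t=1.242; u2·a0=0.8816·7.461=6.578; a1+…+a4=5.473 < 6.578 ≤ a1+…+a5=7.461 → R5 fires; B=6 C=8 D=5 E=3
Draw 9: a1=1.056, a2=1.305, a3=1.302, a4=2.838, a5=1.491, a0=7.992; τ=−ln(0.8035)/7.992=0.027 → t=1.269; u2·a0=0.2725·7.992=2.178; a1=1.056 < 2.178 ≤ a1+a2=2.361 → R2 fires; B=6 C=9 D=5 E=3
Draw 10: a1=1.056, a2=1.305, a3=1.302, a4=2.838, a5=1.491, a0=7.992; τ=−ln(0.9022)/7.992=0.013 → t=1.282; u2·a0=0.3999·7.992=3.196; a1+a2=2.361 < 3.196 ≤ a1+…+a3=3.663 → R3 fires; B=5 C=10 D=5 E=3
Draw 11: a1=1.056, a2=1.305, a3=1.085, a4=2.365, a5=1.491, a0=7.302; τ=−ln(0.7846)/7.302=0.033 → t=1.316 > T=1.31: stop.
Read off D at T=1.31: 5

D at T = 5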